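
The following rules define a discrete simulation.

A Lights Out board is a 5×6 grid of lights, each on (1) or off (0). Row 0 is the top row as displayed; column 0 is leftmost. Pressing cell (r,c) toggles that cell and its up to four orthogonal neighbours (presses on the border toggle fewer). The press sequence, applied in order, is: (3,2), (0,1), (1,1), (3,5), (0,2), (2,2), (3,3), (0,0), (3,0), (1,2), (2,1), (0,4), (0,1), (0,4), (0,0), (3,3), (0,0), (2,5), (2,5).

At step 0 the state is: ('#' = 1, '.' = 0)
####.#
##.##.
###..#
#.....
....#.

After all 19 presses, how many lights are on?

[0] ####.#
##.##.
###..#
#.....
....#.
[1] ####.#
##.##.
##...#
####..
..#.#.
[2] ...#.#
#..##.
##...#
####..
..#.#.
[3] .#.#.#
.####.
#....#
####..
..#.#.
[4] .#.#.#
.####.
#.....
######
..#.##
[5] ..#..#
.#.##.
#.....
######
..#.##
[6] ..#..#
.####.
####..
##.###
..#.##
[7] ..#..#
.####.
###...
###..#
..####
[8] ###..#
#####.
###...
###..#
..####
[9] ###..#
#####.
.##...
..#..#
#.####
[10] ##...#
#...#.
.#....
..#..#
#.####
[11] ##...#
##..#.
#.#...
.##..#
#.####
[12] ##.##.
##....
#.#...
.##..#
#.####
[13] ..###.
#.....
#.#...
.##..#
#.####
[14] ..#..#
#...#.
#.#...
.##..#
#.####
[15] ###..#
....#.
#.#...
.##..#
#.####
[16] ###..#
....#.
#.##..
.#.###
#.#.##
[17] ..#..#
#...#.
#.##..
.#.###
#.#.##
[18] ..#..#
#...##
#.####
.#.##.
#.#.##
[19] ..#..#
#...#.
#.##..
.#.###
#.#.##

15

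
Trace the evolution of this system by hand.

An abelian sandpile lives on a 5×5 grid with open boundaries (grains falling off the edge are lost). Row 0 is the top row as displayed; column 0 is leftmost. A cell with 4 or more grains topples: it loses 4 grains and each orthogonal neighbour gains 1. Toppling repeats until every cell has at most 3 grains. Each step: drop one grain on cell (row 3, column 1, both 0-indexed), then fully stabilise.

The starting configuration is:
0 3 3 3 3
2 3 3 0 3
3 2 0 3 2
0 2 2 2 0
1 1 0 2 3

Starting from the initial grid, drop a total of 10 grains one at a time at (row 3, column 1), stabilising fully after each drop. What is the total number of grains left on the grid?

45

0) 0 3 3 3 3
2 3 3 0 3
3 2 0 3 2
0 2 2 2 0
1 1 0 2 3
1) 0 3 3 3 3
2 3 3 0 3
3 2 0 3 2
0 3 2 2 0
1 1 0 2 3
2) 0 3 3 3 3
2 3 3 0 3
3 3 0 3 2
1 0 3 2 0
1 2 0 2 3
3) 0 3 3 3 3
2 3 3 0 3
3 3 0 3 2
1 1 3 2 0
1 2 0 2 3
4) 0 3 3 3 3
2 3 3 0 3
3 3 0 3 2
1 2 3 2 0
1 2 0 2 3
5) 0 3 3 3 3
2 3 3 0 3
3 3 0 3 2
1 3 3 2 0
1 2 0 2 3
6) 2 1 2 1 1
0 3 1 3 0
1 2 3 3 3
3 2 0 3 0
1 3 1 2 3
7) 2 1 2 1 1
0 3 1 3 0
1 2 3 3 3
3 3 0 3 0
1 3 1 2 3
8) 2 1 2 1 1
0 3 1 3 0
2 3 3 3 3
0 2 1 3 0
3 0 2 2 3
9) 2 1 2 1 1
0 3 1 3 0
2 3 3 3 3
0 3 1 3 0
3 0 2 2 3
10) 2 2 3 2 1
1 1 0 1 2
3 2 3 3 0
1 2 0 1 2
3 1 3 3 3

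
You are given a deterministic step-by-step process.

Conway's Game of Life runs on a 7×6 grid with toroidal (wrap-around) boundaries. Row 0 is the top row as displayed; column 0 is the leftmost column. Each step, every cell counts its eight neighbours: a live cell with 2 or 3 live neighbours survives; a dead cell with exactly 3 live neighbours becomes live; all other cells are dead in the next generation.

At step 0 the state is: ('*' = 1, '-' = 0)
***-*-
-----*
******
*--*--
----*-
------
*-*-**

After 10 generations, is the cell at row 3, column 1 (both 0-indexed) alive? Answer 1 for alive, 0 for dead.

0

t=0: ***-*-
-----*
******
*--*--
----*-
------
*-*-**
t=1: --*-*-
------
-***--
*-----
------
---**-
*-*-*-
t=2: -*---*
-*----
-**---
-**---
------
---***
-**-*-
t=3: -*----
-*----
*-----
-**---
--***-
--****
-**---
t=4: **----
**----
*-*---
-**---
-----*
-----*
**--*-
t=5: --*---
--*--*
*-*---
***---
*-----
----**
-*----
t=6: -**---
--**--
*-**-*
*-*--*
*-----
*----*
------
t=7: -***--
*---*-
*----*
--***-
------
*----*
**----
t=8: --**-*
*-***-
**----
---***
---***
**---*
-----*
t=9: ***--*
*---*-
**----
--**--
--**--
------
-**--*
t=10: --***-
--*---
****-*
---*--
--**--
-*-*--
--*--*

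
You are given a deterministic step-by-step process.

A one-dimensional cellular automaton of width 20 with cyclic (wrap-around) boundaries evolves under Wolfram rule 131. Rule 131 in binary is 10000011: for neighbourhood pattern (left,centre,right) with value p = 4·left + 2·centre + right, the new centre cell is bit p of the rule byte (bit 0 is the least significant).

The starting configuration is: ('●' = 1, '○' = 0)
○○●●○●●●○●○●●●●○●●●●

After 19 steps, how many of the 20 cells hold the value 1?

[0] ○○●●○●●●○●○●●●●○●●●●
[1] ○●○○○○●○○○○○●●○○○●●○
[2] ●○○●●●○○●●●●○○○●●○○○
[3] ○○●○●○○●○●●○○●●○○○●●
[4] ○●○○○○●○○○○○●○○○●●○○
[5] ●○○●●●○○●●●●○○●●○○○●
[6] ○○●○●○○●○●●○○●○○○●●○
[7] ●●○○○○●○○○○○●○○●●○○○
[8] ○○○●●●○○●●●●○○●○○○●●
[9] ○●●○●○○●○●●○○●○○●●○○
[10] ●○○○○○●○○○○○●○○●○○○●
[11] ○○●●●●○○●●●●○○●○○●●○
[12] ●●○●●○○●○●●○○●○○●○○○
[13] ○○○○○○●○○○○○●○○●○○●●
[14] ○●●●●●○○●●●●○○●○○●○○
[15] ●○●●●○○●○●●○○●○○●○○●
[16] ○○○●○○●○○○○○●○○●○○●○
[17] ●●●○○●○○●●●●○○●○○●○○
[18] ○●○○●○○●○●●○○●○○●○○●
[19] ○○○●○○●○○○○○●○○●○○●○

5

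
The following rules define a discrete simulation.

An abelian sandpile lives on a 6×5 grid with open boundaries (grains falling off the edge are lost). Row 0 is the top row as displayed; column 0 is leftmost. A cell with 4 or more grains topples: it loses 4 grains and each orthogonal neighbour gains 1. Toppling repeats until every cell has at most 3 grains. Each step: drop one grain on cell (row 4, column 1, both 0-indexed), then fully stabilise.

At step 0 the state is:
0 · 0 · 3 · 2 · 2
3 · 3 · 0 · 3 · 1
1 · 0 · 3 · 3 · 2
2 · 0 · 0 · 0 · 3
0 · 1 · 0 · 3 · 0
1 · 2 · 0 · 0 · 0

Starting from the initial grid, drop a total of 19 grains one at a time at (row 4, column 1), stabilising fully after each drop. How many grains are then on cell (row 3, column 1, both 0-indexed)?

[0] 0 · 0 · 3 · 2 · 2
3 · 3 · 0 · 3 · 1
1 · 0 · 3 · 3 · 2
2 · 0 · 0 · 0 · 3
0 · 1 · 0 · 3 · 0
1 · 2 · 0 · 0 · 0
[1] 0 · 0 · 3 · 2 · 2
3 · 3 · 0 · 3 · 1
1 · 0 · 3 · 3 · 2
2 · 0 · 0 · 0 · 3
0 · 2 · 0 · 3 · 0
1 · 2 · 0 · 0 · 0
[2] 0 · 0 · 3 · 2 · 2
3 · 3 · 0 · 3 · 1
1 · 0 · 3 · 3 · 2
2 · 0 · 0 · 0 · 3
0 · 3 · 0 · 3 · 0
1 · 2 · 0 · 0 · 0
[3] 0 · 0 · 3 · 2 · 2
3 · 3 · 0 · 3 · 1
1 · 0 · 3 · 3 · 2
2 · 1 · 0 · 0 · 3
1 · 0 · 1 · 3 · 0
1 · 3 · 0 · 0 · 0
[4] 0 · 0 · 3 · 2 · 2
3 · 3 · 0 · 3 · 1
1 · 0 · 3 · 3 · 2
2 · 1 · 0 · 0 · 3
1 · 1 · 1 · 3 · 0
1 · 3 · 0 · 0 · 0
[5] 0 · 0 · 3 · 2 · 2
3 · 3 · 0 · 3 · 1
1 · 0 · 3 · 3 · 2
2 · 1 · 0 · 0 · 3
1 · 2 · 1 · 3 · 0
1 · 3 · 0 · 0 · 0
[6] 0 · 0 · 3 · 2 · 2
3 · 3 · 0 · 3 · 1
1 · 0 · 3 · 3 · 2
2 · 1 · 0 · 0 · 3
1 · 3 · 1 · 3 · 0
1 · 3 · 0 · 0 · 0
[7] 0 · 0 · 3 · 2 · 2
3 · 3 · 0 · 3 · 1
1 · 0 · 3 · 3 · 2
2 · 2 · 0 · 0 · 3
2 · 1 · 2 · 3 · 0
2 · 0 · 1 · 0 · 0
[8] 0 · 0 · 3 · 2 · 2
3 · 3 · 0 · 3 · 1
1 · 0 · 3 · 3 · 2
2 · 2 · 0 · 0 · 3
2 · 2 · 2 · 3 · 0
2 · 0 · 1 · 0 · 0
[9] 0 · 0 · 3 · 2 · 2
3 · 3 · 0 · 3 · 1
1 · 0 · 3 · 3 · 2
2 · 2 · 0 · 0 · 3
2 · 3 · 2 · 3 · 0
2 · 0 · 1 · 0 · 0
[10] 0 · 0 · 3 · 2 · 2
3 · 3 · 0 · 3 · 1
1 · 0 · 3 · 3 · 2
2 · 3 · 0 · 0 · 3
3 · 0 · 3 · 3 · 0
2 · 1 · 1 · 0 · 0
[11] 0 · 0 · 3 · 2 · 2
3 · 3 · 0 · 3 · 1
1 · 0 · 3 · 3 · 2
2 · 3 · 0 · 0 · 3
3 · 1 · 3 · 3 · 0
2 · 1 · 1 · 0 · 0
[12] 0 · 0 · 3 · 2 · 2
3 · 3 · 0 · 3 · 1
1 · 0 · 3 · 3 · 2
2 · 3 · 0 · 0 · 3
3 · 2 · 3 · 3 · 0
2 · 1 · 1 · 0 · 0
[13] 0 · 0 · 3 · 2 · 2
3 · 3 · 0 · 3 · 1
1 · 0 · 3 · 3 · 2
2 · 3 · 0 · 0 · 3
3 · 3 · 3 · 3 · 0
2 · 1 · 1 · 0 · 0
[14] 0 · 0 · 3 · 2 · 2
3 · 3 · 0 · 3 · 1
2 · 1 · 3 · 3 · 2
0 · 1 · 2 · 1 · 3
1 · 3 · 1 · 0 · 1
3 · 2 · 2 · 1 · 0
[15] 0 · 0 · 3 · 2 · 2
3 · 3 · 0 · 3 · 1
2 · 1 · 3 · 3 · 2
0 · 2 · 2 · 1 · 3
2 · 0 · 2 · 0 · 1
3 · 3 · 2 · 1 · 0
[16] 0 · 0 · 3 · 2 · 2
3 · 3 · 0 · 3 · 1
2 · 1 · 3 · 3 · 2
0 · 2 · 2 · 1 · 3
2 · 1 · 2 · 0 · 1
3 · 3 · 2 · 1 · 0
[17] 0 · 0 · 3 · 2 · 2
3 · 3 · 0 · 3 · 1
2 · 1 · 3 · 3 · 2
0 · 2 · 2 · 1 · 3
2 · 2 · 2 · 0 · 1
3 · 3 · 2 · 1 · 0
[18] 0 · 0 · 3 · 2 · 2
3 · 3 · 0 · 3 · 1
2 · 1 · 3 · 3 · 2
0 · 2 · 2 · 1 · 3
2 · 3 · 2 · 0 · 1
3 · 3 · 2 · 1 · 0
[19] 0 · 0 · 3 · 2 · 2
3 · 3 · 0 · 3 · 1
2 · 1 · 3 · 3 · 2
1 · 3 · 2 · 1 · 3
0 · 2 · 3 · 0 · 1
1 · 1 · 3 · 1 · 0

3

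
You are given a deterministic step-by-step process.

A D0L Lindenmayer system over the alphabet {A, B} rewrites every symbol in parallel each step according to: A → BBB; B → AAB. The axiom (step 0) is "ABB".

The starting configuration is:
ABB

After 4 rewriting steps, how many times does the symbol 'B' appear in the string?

149

gen 0: ABB
gen 1: BBBAABAAB
gen 2: AABAABAABBBBBBBAABBBBBBBAAB
gen 3: BBBBBBAABBBBBBBAABBBBBBBAABAABAABAABAABAABAABBBBBBBAABAABAABAABAABAABAABBBBBBBAAB
gen 4: AABAABAABAABAABAABBBBBBBAABAABAABAABAABAABAABBBBBBBAABAABA…BAABBBBBBBAABBBBBBBAABBBBBBBAABAABAABAABAABAABAABBBBBBBAAB  (len 243)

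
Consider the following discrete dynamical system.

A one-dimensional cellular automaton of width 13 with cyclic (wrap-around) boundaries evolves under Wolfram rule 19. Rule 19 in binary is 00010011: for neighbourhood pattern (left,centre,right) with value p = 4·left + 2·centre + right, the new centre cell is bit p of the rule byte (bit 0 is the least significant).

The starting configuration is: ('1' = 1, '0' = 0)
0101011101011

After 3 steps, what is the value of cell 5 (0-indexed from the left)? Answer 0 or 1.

0

gen 0: 0101011101011
gen 1: 0000000000000
gen 2: 1111111111111
gen 3: 0000000000000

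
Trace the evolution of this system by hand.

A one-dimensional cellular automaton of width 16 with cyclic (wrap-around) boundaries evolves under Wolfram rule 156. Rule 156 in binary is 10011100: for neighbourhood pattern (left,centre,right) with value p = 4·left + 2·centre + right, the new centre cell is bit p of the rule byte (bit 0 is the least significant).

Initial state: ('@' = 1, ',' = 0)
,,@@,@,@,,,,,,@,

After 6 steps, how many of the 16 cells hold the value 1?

8

gen 0: ,,@@,@,@,,,,,,@,
gen 1: ,,@,,@,@@,,,,,@@
gen 2: @,@@,@,@,@,,,,@,
gen 3: @,@,,@,@,@@,,,@,
gen 4: @,@@,@,@,@,@,,@,
gen 5: @,@,,@,@,@,@@,@,
gen 6: @,@@,@,@,@,@,,@,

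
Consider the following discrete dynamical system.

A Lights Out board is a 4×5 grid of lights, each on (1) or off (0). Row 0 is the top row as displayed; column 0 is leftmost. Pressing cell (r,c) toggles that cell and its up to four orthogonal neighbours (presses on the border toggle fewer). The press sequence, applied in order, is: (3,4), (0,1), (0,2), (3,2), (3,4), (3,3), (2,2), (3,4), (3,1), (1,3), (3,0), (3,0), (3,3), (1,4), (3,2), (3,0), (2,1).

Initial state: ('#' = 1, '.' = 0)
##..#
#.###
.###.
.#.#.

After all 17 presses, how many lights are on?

[0] ##..#
#.###
.###.
.#.#.
[1] ##..#
#.###
.####
.#..#
[2] ..#.#
#####
.####
.#..#
[3] .#.##
##.##
.####
.#..#
[4] .#.##
##.##
.#.##
..###
[5] .#.##
##.##
.#.#.
..#..
[6] .#.##
##.##
.#...
...##
[7] .#.##
#####
..##.
..###
[8] .#.##
#####
..###
..#..
[9] .#.##
#####
.####
##...
[10] .#..#
##...
.##.#
##...
[11] .#..#
##...
###.#
.....
[12] .#..#
##...
.##.#
##...
[13] .#..#
##...
.####
#####
[14] .#...
##.##
.###.
#####
[15] .#...
##.##
.#.#.
#...#
[16] .#...
##.##
##.#.
.#..#
[17] .#...
#..##
..##.
....#

7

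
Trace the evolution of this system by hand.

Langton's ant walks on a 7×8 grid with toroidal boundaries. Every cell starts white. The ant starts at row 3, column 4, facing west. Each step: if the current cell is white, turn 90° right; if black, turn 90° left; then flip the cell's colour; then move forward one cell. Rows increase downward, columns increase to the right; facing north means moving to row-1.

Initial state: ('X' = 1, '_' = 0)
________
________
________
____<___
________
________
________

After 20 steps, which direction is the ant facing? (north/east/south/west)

east

[0] ________
________
________
____<___
________
________
________
[1] ________
________
____^___
____X___
________
________
________
[2] ________
________
____X>__
____X___
________
________
________
[3] ________
________
____XX__
____Xv__
________
________
________
[4] ________
________
____XX__
____<X__
________
________
________
[5] ________
________
____XX__
_____X__
____v___
________
________
[6] ________
________
____XX__
_____X__
___<X___
________
________
[7] ________
________
____XX__
___^_X__
___XX___
________
________
[8] ________
________
____XX__
___X>X__
___XX___
________
________
[9] ________
________
____XX__
___XXX__
___Xv___
________
________
[10] ________
________
____XX__
___XXX__
___X_>__
________
________
[11] ________
________
____XX__
___XXX__
___X_X__
_____v__
________
[12] ________
________
____XX__
___XXX__
___X_X__
____<X__
________
[13] ________
________
____XX__
___XXX__
___X^X__
____XX__
________
[14] ________
________
____XX__
___XXX__
___XX>__
____XX__
________
[15] ________
________
____XX__
___XX^__
___XX___
____XX__
________
[16] ________
________
____XX__
___X<___
___XX___
____XX__
________
[17] ________
________
____XX__
___X____
___Xv___
____XX__
________
[18] ________
________
____XX__
___X____
___X_>__
____XX__
________
[19] ________
________
____XX__
___X____
___X_X__
____Xv__
________
[20] ________
________
____XX__
___X____
___X_X__
____X_>_
________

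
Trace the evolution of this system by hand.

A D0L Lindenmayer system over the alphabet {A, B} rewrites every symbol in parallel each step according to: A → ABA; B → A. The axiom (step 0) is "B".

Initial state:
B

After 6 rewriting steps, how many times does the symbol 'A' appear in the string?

gen 0: B
gen 1: A
gen 2: ABA
gen 3: ABAAABA
gen 4: ABAAABAABAABAAABA
gen 5: ABAAABAABAABAAABAABAAABAABAAABAABAABAAABA
gen 6: ABAAABAABAABAAABAABAAABAABAAABAABAABAAABAABAAABAABAABAAABAABAAABAABAABAAABAABAAABAABAAABAABAABAAABA

70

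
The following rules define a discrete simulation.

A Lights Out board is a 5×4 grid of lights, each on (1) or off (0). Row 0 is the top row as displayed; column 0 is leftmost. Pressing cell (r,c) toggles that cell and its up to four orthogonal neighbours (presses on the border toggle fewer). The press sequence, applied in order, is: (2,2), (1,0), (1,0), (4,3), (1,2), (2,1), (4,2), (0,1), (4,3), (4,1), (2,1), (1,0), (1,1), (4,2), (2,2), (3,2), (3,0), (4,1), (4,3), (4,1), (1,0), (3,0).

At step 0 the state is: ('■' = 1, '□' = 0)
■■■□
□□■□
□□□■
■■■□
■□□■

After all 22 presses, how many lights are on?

12

k=0  ■■■□
□□■□
□□□■
■■■□
■□□■
k=1  ■■■□
□□□□
□■■□
■■□□
■□□■
k=2  □■■□
■■□□
■■■□
■■□□
■□□■
k=3  ■■■□
□□□□
□■■□
■■□□
■□□■
k=4  ■■■□
□□□□
□■■□
■■□■
■□■□
k=5  ■■□□
□■■■
□■□□
■■□■
■□■□
k=6  ■■□□
□□■■
■□■□
■□□■
■□■□
k=7  ■■□□
□□■■
■□■□
■□■■
■■□■
k=8  □□■□
□■■■
■□■□
■□■■
■■□■
k=9  □□■□
□■■■
■□■□
■□■□
■■■□
k=10  □□■□
□■■■
■□■□
■■■□
□□□□
k=11  □□■□
□□■■
□■□□
■□■□
□□□□
k=12  ■□■□
■■■■
■■□□
■□■□
□□□□
k=13  ■■■□
□□□■
■□□□
■□■□
□□□□
k=14  ■■■□
□□□■
■□□□
■□□□
□■■■
k=15  ■■■□
□□■■
■■■■
■□■□
□■■■
k=16  ■■■□
□□■■
■■□■
■■□■
□■□■
k=17  ■■■□
□□■■
□■□■
□□□■
■■□■
k=18  ■■■□
□□■■
□■□■
□■□■
□□■■
k=19  ■■■□
□□■■
□■□■
□■□□
□□□□
k=20  ■■■□
□□■■
□■□■
□□□□
■■■□
k=21  □■■□
■■■■
■■□■
□□□□
■■■□
k=22  □■■□
■■■■
□■□■
■■□□
□■■□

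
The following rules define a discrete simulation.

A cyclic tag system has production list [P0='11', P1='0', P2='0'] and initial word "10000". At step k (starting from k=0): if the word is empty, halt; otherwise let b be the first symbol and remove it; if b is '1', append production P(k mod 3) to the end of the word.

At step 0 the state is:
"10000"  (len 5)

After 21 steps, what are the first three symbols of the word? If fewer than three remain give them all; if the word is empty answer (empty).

10

[0] "10000"  (len 5)
[1] "000011"  (len 6)
[2] "00011"  (len 5)
[3] "0011"  (len 4)
[4] "011"  (len 3)
[5] "11"  (len 2)
[6] "10"  (len 2)
[7] "011"  (len 3)
[8] "11"  (len 2)
[9] "10"  (len 2)
[10] "011"  (len 3)
[11] "11"  (len 2)
[12] "10"  (len 2)
[13] "011"  (len 3)
[14] "11"  (len 2)
[15] "10"  (len 2)
[16] "011"  (len 3)
[17] "11"  (len 2)
[18] "10"  (len 2)
[19] "011"  (len 3)
[20] "11"  (len 2)
[21] "10"  (len 2)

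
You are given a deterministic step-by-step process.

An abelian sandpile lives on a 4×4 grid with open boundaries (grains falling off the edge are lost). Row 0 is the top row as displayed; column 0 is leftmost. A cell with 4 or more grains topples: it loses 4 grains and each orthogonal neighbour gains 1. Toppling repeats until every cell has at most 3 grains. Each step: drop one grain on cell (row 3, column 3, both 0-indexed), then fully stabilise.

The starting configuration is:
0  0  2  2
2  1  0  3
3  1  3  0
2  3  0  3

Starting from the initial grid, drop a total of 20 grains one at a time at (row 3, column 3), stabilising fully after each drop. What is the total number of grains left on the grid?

k=0  0  0  2  2
2  1  0  3
3  1  3  0
2  3  0  3
k=1  0  0  2  2
2  1  0  3
3  1  3  1
2  3  1  0
k=2  0  0  2  2
2  1  0  3
3  1  3  1
2  3  1  1
k=3  0  0  2  2
2  1  0  3
3  1  3  1
2  3  1  2
k=4  0  0  2  2
2  1  0  3
3  1  3  1
2  3  1  3
k=5  0  0  2  2
2  1  0  3
3  1  3  2
2  3  2  0
k=6  0  0  2  2
2  1  0  3
3  1  3  2
2  3  2  1
k=7  0  0  2  2
2  1  0  3
3  1  3  2
2  3  2  2
k=8  0  0  2  2
2  1  0  3
3  1  3  2
2  3  2  3
k=9  0  0  2  2
2  1  0  3
3  1  3  3
2  3  3  0
k=10  0  0  2  2
2  1  0  3
3  1  3  3
2  3  3  1
k=11  0  0  2  2
2  1  0  3
3  1  3  3
2  3  3  2
k=12  0  0  2  2
2  1  0  3
3  1  3  3
2  3  3  3
k=13  0  0  2  3
2  1  2  0
3  3  1  2
3  0  2  2
k=14  0  0  2  3
2  1  2  0
3  3  1  2
3  0  2  3
k=15  0  0  2  3
2  1  2  0
3  3  1  3
3  0  3  0
k=16  0  0  2  3
2  1  2  0
3  3  1  3
3  0  3  1
k=17  0  0  2  3
2  1  2  0
3  3  1  3
3  0  3  2
k=18  0  0  2  3
2  1  2  0
3  3  1  3
3  0  3  3
k=19  0  0  2  3
2  1  2  1
3  3  3  0
3  1  0  2
k=20  0  0  2  3
2  1  2  1
3  3  3  0
3  1  0  3

27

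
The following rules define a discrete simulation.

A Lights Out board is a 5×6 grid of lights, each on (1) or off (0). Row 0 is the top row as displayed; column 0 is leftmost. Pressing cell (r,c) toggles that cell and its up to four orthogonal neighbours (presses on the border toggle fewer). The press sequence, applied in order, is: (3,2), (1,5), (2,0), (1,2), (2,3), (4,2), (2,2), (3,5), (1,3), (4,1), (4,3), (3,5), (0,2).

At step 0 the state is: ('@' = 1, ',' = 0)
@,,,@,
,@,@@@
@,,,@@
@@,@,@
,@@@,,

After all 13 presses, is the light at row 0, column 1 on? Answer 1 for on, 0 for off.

1

t=0: @,,,@,
,@,@@@
@,,,@@
@@,@,@
,@@@,,
t=1: @,,,@,
,@,@@@
@,@,@@
@,@,,@
,@,@,,
t=2: @,,,@@
,@,@,,
@,@,@,
@,@,,@
,@,@,,
t=3: @,,,@@
@@,@,,
,@@,@,
,,@,,@
,@,@,,
t=4: @,@,@@
@,@,,,
,@,,@,
,,@,,@
,@,@,,
t=5: @,@,@@
@,@@,,
,@@@,,
,,@@,@
,@,@,,
t=6: @,@,@@
@,@@,,
,@@@,,
,,,@,@
,,@,,,
t=7: @,@,@@
@,,@,,
,,,,,,
,,@@,@
,,@,,,
t=8: @,@,@@
@,,@,,
,,,,,@
,,@@@,
,,@,,@
t=9: @,@@@@
@,@,@,
,,,@,@
,,@@@,
,,@,,@
t=10: @,@@@@
@,@,@,
,,,@,@
,@@@@,
@@,,,@
t=11: @,@@@@
@,@,@,
,,,@,@
,@@,@,
@@@@@@
t=12: @,@@@@
@,@,@,
,,,@,,
,@@,,@
@@@@@,
t=13: @@,,@@
@,,,@,
,,,@,,
,@@,,@
@@@@@,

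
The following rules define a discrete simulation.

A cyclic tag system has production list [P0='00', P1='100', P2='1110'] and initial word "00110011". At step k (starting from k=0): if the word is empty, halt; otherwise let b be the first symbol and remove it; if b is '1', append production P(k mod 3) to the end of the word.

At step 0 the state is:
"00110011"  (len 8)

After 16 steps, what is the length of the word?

k=0  "00110011"  (len 8)
k=1  "0110011"  (len 7)
k=2  "110011"  (len 6)
k=3  "100111110"  (len 9)
k=4  "0011111000"  (len 10)
k=5  "011111000"  (len 9)
k=6  "11111000"  (len 8)
k=7  "111100000"  (len 9)
k=8  "11100000100"  (len 11)
k=9  "11000001001110"  (len 14)
k=10  "100000100111000"  (len 15)
k=11  "00000100111000100"  (len 17)
k=12  "0000100111000100"  (len 16)
k=13  "000100111000100"  (len 15)
k=14  "00100111000100"  (len 14)
k=15  "0100111000100"  (len 13)
k=16  "100111000100"  (len 12)

12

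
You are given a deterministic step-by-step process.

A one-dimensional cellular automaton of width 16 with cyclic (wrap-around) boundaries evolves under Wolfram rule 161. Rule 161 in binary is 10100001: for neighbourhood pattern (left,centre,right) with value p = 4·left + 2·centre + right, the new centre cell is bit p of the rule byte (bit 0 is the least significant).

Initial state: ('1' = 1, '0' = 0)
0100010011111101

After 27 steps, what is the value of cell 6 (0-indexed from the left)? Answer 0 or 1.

1

gen 0: 0100010011111101
gen 1: 1001000001111010
gen 2: 0000011100110101
gen 3: 0111001000001010
gen 4: 0010000011100100
gen 5: 1000111001000001
gen 6: 0010010000011100
gen 7: 1000000111001001
gen 8: 0011110010000000
gen 9: 1001100000111111
gen 10: 0000001110011111
gen 11: 0111100100001110
gen 12: 0011000001100100
gen 13: 1000011100000001
gen 14: 0011001001111100
gen 15: 1000000000111001
gen 16: 0011111110010000
gen 17: 1001111100000111
gen 18: 0000111001110011
gen 19: 0110010000100000
gen 20: 0000000110001111
gen 21: 0111110000100110
gen 22: 0011100110000000
gen 23: 1001000000111111
gen 24: 0000011110011111
gen 25: 0111001100001110
gen 26: 0010000001100100
gen 27: 1000111100000001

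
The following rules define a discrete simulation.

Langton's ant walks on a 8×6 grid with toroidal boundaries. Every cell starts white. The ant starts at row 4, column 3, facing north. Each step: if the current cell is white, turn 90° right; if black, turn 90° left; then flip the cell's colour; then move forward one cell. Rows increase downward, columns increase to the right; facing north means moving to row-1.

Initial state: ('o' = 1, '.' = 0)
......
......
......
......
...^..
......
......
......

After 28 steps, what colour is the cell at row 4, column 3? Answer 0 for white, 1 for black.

0

[0] ......
......
......
......
...^..
......
......
......
[1] ......
......
......
......
...o>.
......
......
......
[2] ......
......
......
......
...oo.
....v.
......
......
[3] ......
......
......
......
...oo.
...<o.
......
......
[4] ......
......
......
......
...^o.
...oo.
......
......
[5] ......
......
......
......
..<.o.
...oo.
......
......
[6] ......
......
......
..^...
..o.o.
...oo.
......
......
[7] ......
......
......
..o>..
..o.o.
...oo.
......
......
[8] ......
......
......
..oo..
..ovo.
...oo.
......
......
[9] ......
......
......
..oo..
..<oo.
...oo.
......
......
[10] ......
......
......
..oo..
...oo.
..voo.
......
......
[11] ......
......
......
..oo..
...oo.
.<ooo.
......
......
[12] ......
......
......
..oo..
.^.oo.
.oooo.
......
......
[13] ......
......
......
..oo..
.o>oo.
.oooo.
......
......
[14] ......
......
......
..oo..
.oooo.
.ovoo.
......
......
[15] ......
......
......
..oo..
.oooo.
.o.>o.
......
......
[16] ......
......
......
..oo..
.oo^o.
.o..o.
......
......
[17] ......
......
......
..oo..
.o<.o.
.o..o.
......
......
[18] ......
......
......
..oo..
.o..o.
.ov.o.
......
......
[19] ......
......
......
..oo..
.o..o.
.<o.o.
......
......
[20] ......
......
......
..oo..
.o..o.
..o.o.
.v....
......
[21] ......
......
......
..oo..
.o..o.
..o.o.
<o....
......
[22] ......
......
......
..oo..
.o..o.
^.o.o.
oo....
......
[23] ......
......
......
..oo..
.o..o.
o>o.o.
oo....
......
[24] ......
......
......
..oo..
.o..o.
ooo.o.
ov....
......
[25] ......
......
......
..oo..
.o..o.
ooo.o.
o.>...
......
[26] ......
......
......
..oo..
.o..o.
ooo.o.
o.o...
..v...
[27] ......
......
......
..oo..
.o..o.
ooo.o.
o.o...
.<o...
[28] ......
......
......
..oo..
.o..o.
ooo.o.
o^o...
.oo...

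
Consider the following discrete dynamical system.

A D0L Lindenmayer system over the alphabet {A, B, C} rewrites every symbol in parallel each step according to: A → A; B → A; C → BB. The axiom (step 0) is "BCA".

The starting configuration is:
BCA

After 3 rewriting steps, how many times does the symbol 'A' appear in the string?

[0] BCA
[1] ABBA
[2] AAAA
[3] AAAA

4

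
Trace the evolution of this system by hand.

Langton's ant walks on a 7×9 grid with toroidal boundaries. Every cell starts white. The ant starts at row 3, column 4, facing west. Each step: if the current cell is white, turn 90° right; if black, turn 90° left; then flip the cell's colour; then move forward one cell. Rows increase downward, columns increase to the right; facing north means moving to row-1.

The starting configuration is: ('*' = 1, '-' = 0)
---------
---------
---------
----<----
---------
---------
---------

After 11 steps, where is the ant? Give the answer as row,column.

[0] ---------
---------
---------
----<----
---------
---------
---------
[1] ---------
---------
----^----
----*----
---------
---------
---------
[2] ---------
---------
----*>---
----*----
---------
---------
---------
[3] ---------
---------
----**---
----*v---
---------
---------
---------
[4] ---------
---------
----**---
----<*---
---------
---------
---------
[5] ---------
---------
----**---
-----*---
----v----
---------
---------
[6] ---------
---------
----**---
-----*---
---<*----
---------
---------
[7] ---------
---------
----**---
---^-*---
---**----
---------
---------
[8] ---------
---------
----**---
---*>*---
---**----
---------
---------
[9] ---------
---------
----**---
---***---
---*v----
---------
---------
[10] ---------
---------
----**---
---***---
---*->---
---------
---------
[11] ---------
---------
----**---
---***---
---*-*---
-----v---
---------

5,5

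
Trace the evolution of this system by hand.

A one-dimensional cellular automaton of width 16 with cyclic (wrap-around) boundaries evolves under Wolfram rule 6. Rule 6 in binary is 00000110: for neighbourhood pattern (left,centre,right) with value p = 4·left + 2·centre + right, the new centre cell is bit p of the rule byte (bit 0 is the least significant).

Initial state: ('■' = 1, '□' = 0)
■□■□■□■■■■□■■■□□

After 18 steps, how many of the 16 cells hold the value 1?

gen 0: ■□■□■□■■■■□■■■□□
gen 1: ■□■□■□□□□□□□□□□■
gen 2: □□■□■□□□□□□□□□■□
gen 3: □■■□■□□□□□□□□■■□
gen 4: ■□□□■□□□□□□□■□□□
gen 5: ■□□■■□□□□□□■■□□■
gen 6: □□■□□□□□□□■□□□■□
gen 7: □■■□□□□□□■■□□■■□
gen 8: ■□□□□□□□■□□□■□□□
gen 9: ■□□□□□□■■□□■■□□■
gen 10: □□□□□□■□□□■□□□■□
gen 11: □□□□□■■□□■■□□■■□
gen 12: □□□□■□□□■□□□■□□□
gen 13: □□□■■□□■■□□■■□□□
gen 14: □□■□□□■□□□■□□□□□
gen 15: □■■□□■■□□■■□□□□□
gen 16: ■□□□■□□□■□□□□□□□
gen 17: ■□□■■□□■■□□□□□□■
gen 18: □□■□□□■□□□□□□□■□

3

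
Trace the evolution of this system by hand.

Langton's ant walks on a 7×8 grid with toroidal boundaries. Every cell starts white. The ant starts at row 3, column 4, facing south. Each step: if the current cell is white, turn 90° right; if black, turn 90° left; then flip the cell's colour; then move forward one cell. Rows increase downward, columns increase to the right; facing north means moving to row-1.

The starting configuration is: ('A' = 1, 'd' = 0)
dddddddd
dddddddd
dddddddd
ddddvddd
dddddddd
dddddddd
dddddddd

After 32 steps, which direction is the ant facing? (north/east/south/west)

k=0  dddddddd
dddddddd
dddddddd
ddddvddd
dddddddd
dddddddd
dddddddd
k=1  dddddddd
dddddddd
dddddddd
ddd<Addd
dddddddd
dddddddd
dddddddd
k=2  dddddddd
dddddddd
ddd^dddd
dddAAddd
dddddddd
dddddddd
dddddddd
k=3  dddddddd
dddddddd
dddA>ddd
dddAAddd
dddddddd
dddddddd
dddddddd
k=4  dddddddd
dddddddd
dddAAddd
dddAvddd
dddddddd
dddddddd
dddddddd
k=5  dddddddd
dddddddd
dddAAddd
dddAd>dd
dddddddd
dddddddd
dddddddd
k=6  dddddddd
dddddddd
dddAAddd
dddAdAdd
dddddvdd
dddddddd
dddddddd
k=7  dddddddd
dddddddd
dddAAddd
dddAdAdd
dddd<Add
dddddddd
dddddddd
k=8  dddddddd
dddddddd
dddAAddd
dddA^Add
ddddAAdd
dddddddd
dddddddd
k=9  dddddddd
dddddddd
dddAAddd
dddAA>dd
ddddAAdd
dddddddd
dddddddd
k=10  dddddddd
dddddddd
dddAA^dd
dddAAddd
ddddAAdd
dddddddd
dddddddd
k=11  dddddddd
dddddddd
dddAAA>d
dddAAddd
ddddAAdd
dddddddd
dddddddd
k=12  dddddddd
dddddddd
dddAAAAd
dddAAdvd
ddddAAdd
dddddddd
dddddddd
k=13  dddddddd
dddddddd
dddAAAAd
dddAA<Ad
ddddAAdd
dddddddd
dddddddd
k=14  dddddddd
dddddddd
dddAA^Ad
dddAAAAd
ddddAAdd
dddddddd
dddddddd
k=15  dddddddd
dddddddd
dddA<dAd
dddAAAAd
ddddAAdd
dddddddd
dddddddd
k=16  dddddddd
dddddddd
dddAddAd
dddAvAAd
ddddAAdd
dddddddd
dddddddd
k=17  dddddddd
dddddddd
dddAddAd
dddAd>Ad
ddddAAdd
dddddddd
dddddddd
k=18  dddddddd
dddddddd
dddAd^Ad
dddAddAd
ddddAAdd
dddddddd
dddddddd
k=19  dddddddd
dddddddd
dddAdA>d
dddAddAd
ddddAAdd
dddddddd
dddddddd
k=20  dddddddd
dddddd^d
dddAdAdd
dddAddAd
ddddAAdd
dddddddd
dddddddd
k=21  dddddddd
ddddddA>
dddAdAdd
dddAddAd
ddddAAdd
dddddddd
dddddddd
k=22  dddddddd
ddddddAA
dddAdAdv
dddAddAd
ddddAAdd
dddddddd
dddddddd
k=23  dddddddd
ddddddAA
dddAdA<A
dddAddAd
ddddAAdd
dddddddd
dddddddd
k=24  dddddddd
dddddd^A
dddAdAAA
dddAddAd
ddddAAdd
dddddddd
dddddddd
k=25  dddddddd
ddddd<dA
dddAdAAA
dddAddAd
ddddAAdd
dddddddd
dddddddd
k=26  ddddd^dd
dddddAdA
dddAdAAA
dddAddAd
ddddAAdd
dddddddd
dddddddd
k=27  dddddA>d
dddddAdA
dddAdAAA
dddAddAd
ddddAAdd
dddddddd
dddddddd
k=28  dddddAAd
dddddAvA
dddAdAAA
dddAddAd
ddddAAdd
dddddddd
dddddddd
k=29  dddddAAd
ddddd<AA
dddAdAAA
dddAddAd
ddddAAdd
dddddddd
dddddddd
k=30  dddddAAd
ddddddAA
dddAdvAA
dddAddAd
ddddAAdd
dddddddd
dddddddd
k=31  dddddAAd
ddddddAA
dddAdd>A
dddAddAd
ddddAAdd
dddddddd
dddddddd
k=32  dddddAAd
dddddd^A
dddAdddA
dddAddAd
ddddAAdd
dddddddd
dddddddd

north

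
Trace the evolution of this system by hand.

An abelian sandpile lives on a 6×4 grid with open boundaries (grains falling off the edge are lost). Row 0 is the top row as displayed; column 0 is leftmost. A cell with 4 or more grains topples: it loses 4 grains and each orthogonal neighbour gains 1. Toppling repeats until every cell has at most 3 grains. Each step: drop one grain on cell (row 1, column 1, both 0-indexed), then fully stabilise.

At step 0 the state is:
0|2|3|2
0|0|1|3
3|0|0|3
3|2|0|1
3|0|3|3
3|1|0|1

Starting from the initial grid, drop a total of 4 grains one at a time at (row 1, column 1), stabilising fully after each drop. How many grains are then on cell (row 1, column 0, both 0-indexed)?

1

k=0  0|2|3|2
0|0|1|3
3|0|0|3
3|2|0|1
3|0|3|3
3|1|0|1
k=1  0|2|3|2
0|1|1|3
3|0|0|3
3|2|0|1
3|0|3|3
3|1|0|1
k=2  0|2|3|2
0|2|1|3
3|0|0|3
3|2|0|1
3|0|3|3
3|1|0|1
k=3  0|2|3|2
0|3|1|3
3|0|0|3
3|2|0|1
3|0|3|3
3|1|0|1
k=4  0|3|3|2
1|0|2|3
3|1|0|3
3|2|0|1
3|0|3|3
3|1|0|1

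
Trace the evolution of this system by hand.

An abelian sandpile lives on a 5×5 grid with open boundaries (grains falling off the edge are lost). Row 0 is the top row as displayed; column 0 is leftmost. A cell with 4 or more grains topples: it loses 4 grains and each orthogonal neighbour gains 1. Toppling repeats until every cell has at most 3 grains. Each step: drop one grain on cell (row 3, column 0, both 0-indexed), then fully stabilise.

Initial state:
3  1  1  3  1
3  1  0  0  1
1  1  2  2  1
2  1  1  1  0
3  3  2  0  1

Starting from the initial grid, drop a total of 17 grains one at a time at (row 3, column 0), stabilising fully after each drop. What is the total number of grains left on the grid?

38

gen 0: 3  1  1  3  1
3  1  0  0  1
1  1  2  2  1
2  1  1  1  0
3  3  2  0  1
gen 1: 3  1  1  3  1
3  1  0  0  1
1  1  2  2  1
3  1  1  1  0
3  3  2  0  1
gen 2: 3  1  1  3  1
3  1  0  0  1
2  1  2  2  1
1  3  1  1  0
1  0  3  0  1
gen 3: 3  1  1  3  1
3  1  0  0  1
2  1  2  2  1
2  3  1  1  0
1  0  3  0  1
gen 4: 3  1  1  3  1
3  1  0  0  1
2  1  2  2  1
3  3  1  1  0
1  0  3  0  1
gen 5: 3  1  1  3  1
3  1  0  0  1
3  2  2  2  1
1  0  2  1  0
2  1  3  0  1
gen 6: 3  1  1  3  1
3  1  0  0  1
3  2  2  2  1
2  0  2  1  0
2  1  3  0  1
gen 7: 3  1  1  3  1
3  1  0  0  1
3  2  2  2  1
3  0  2  1  0
2  1  3  0  1
gen 8: 0  2  1  3  1
1  2  0  0  1
1  3  2  2  1
1  1  2  1  0
3  1  3  0  1
gen 9: 0  2  1  3  1
1  2  0  0  1
1  3  2  2  1
2  1  2  1  0
3  1  3  0  1
gen 10: 0  2  1  3  1
1  2  0  0  1
1  3  2  2  1
3  1  2  1  0
3  1  3  0  1
gen 11: 0  2  1  3  1
1  2  0  0  1
2  3  2  2  1
1  2  2  1  0
0  2  3  0  1
gen 12: 0  2  1  3  1
1  2  0  0  1
2  3  2  2  1
2  2  2  1  0
0  2  3  0  1
gen 13: 0  2  1  3  1
1  2  0  0  1
2  3  2  2  1
3  2  2  1  0
0  2  3  0  1
gen 14: 0  2  1  3  1
1  2  0  0  1
3  3  2  2  1
0  3  2  1  0
1  2  3  0  1
gen 15: 0  2  1  3  1
1  2  0  0  1
3  3  2  2  1
1  3  2  1  0
1  2  3  0  1
gen 16: 0  2  1  3  1
1  2  0  0  1
3  3  2  2  1
2  3  2  1  0
1  2  3  0  1
gen 17: 0  2  1  3  1
1  2  0  0  1
3  3  2  2  1
3  3  2  1  0
1  2  3  0  1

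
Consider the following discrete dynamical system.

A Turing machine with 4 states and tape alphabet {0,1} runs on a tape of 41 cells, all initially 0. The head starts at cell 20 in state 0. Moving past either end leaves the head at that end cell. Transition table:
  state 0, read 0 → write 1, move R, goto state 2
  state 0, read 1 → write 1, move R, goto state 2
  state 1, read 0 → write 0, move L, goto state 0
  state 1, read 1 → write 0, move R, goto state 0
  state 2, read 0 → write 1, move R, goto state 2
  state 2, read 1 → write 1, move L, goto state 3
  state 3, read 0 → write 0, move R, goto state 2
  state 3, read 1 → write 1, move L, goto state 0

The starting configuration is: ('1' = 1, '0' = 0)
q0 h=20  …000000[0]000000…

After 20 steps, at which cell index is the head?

t=0: q0 h=20  …000000[0]000000…
t=1: q2 h=21  …000001[0]000000…
t=2: q2 h=22  …000011[0]000000…
t=3: q2 h=23  …000111[0]000000…
t=4: q2 h=24  …001111[0]000000…
t=5: q2 h=25  …011111[0]000000…
t=6: q2 h=26  …111111[0]000000…
t=7: q2 h=27  …111111[0]000000…
t=8: q2 h=28  …111111[0]000000…
t=9: q2 h=29  …111111[0]000000…
t=10: q2 h=30  …111111[0]000000…
t=11: q2 h=31  …111111[0]000000…
t=12: q2 h=32  …111111[0]000000…
t=13: q2 h=33  …111111[0]000000…
t=14: q2 h=34  …111111[0]000000|
t=15: q2 h=35  …111111[0]00000|
t=16: q2 h=36  …111111[0]0000|
t=17: q2 h=37  …111111[0]000|
t=18: q2 h=38  …111111[0]00|
t=19: q2 h=39  …111111[0]0|
t=20: q2 h=40  …111111[0]|

40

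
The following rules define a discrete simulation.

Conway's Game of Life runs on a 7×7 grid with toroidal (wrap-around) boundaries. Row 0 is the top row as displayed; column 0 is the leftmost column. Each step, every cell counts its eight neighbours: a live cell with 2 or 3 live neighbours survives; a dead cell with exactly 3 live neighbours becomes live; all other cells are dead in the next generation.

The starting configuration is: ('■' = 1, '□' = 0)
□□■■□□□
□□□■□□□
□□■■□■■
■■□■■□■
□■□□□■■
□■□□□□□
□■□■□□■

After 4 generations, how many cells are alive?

14

gen 0: □□■■□□□
□□□■□□□
□□■■□■■
■■□■■□■
□■□□□■■
□■□□□□□
□■□■□□■
gen 1: □□□■■□□
□□□□□□□
□■□□□■■
□■□■□□□
□■□□■■■
□■□□□■■
■■□■□□□
gen 2: □□■■■□□
□□□□■■□
■□■□□□□
□■□□□□□
□■□□■□■
□■□□□□□
■■□■□■■
gen 3: ■■■□□□□
□■■□■■□
□■□□□□□
□■■□□□□
□■■□□□□
□■□□■□□
■■□■□■■
gen 4: □□□□□□□
□□□■□□□
■□□■□□□
■□□□□□□
■□□■□□□
□□□■■■■
□□□■■■■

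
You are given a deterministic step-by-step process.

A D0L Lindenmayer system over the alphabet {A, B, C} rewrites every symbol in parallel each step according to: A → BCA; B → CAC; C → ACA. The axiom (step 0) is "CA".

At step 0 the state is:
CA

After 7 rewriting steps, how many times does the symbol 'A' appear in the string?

2019

step 0: CA
step 1: ACABCA
step 2: BCAACABCACACACABCA
step 3: CACACABCABCAACABCACACACABCAACABCAACABCAACABCACACACABCA
step 4: ACABCAACABCAACABCACACACABCACACACABCABCAACABCACACACABCAACAB…ABCACACACABCABCAACABCACACACABCAACABCAACABCAACABCACACACABCA  (len 162)
step 5: BCAACABCACACACABCABCAACABCACACACABCABCAACABCACACACABCAACAB…ABCACACACABCABCAACABCACACACABCAACABCAACABCAACABCACACACABCA  (len 486)
step 6: CACACABCABCAACABCACACACABCAACABCAACABCAACABCACACACABCACACA…ABCACACACABCABCAACABCACACACABCAACABCAACABCAACABCACACACABCA  (len 1458)
step 7: ACABCAACABCAACABCACACACABCACACACABCABCAACABCACACACABCAACAB…ABCACACACABCABCAACABCACACACABCAACABCAACABCAACABCACACACABCA  (len 4374)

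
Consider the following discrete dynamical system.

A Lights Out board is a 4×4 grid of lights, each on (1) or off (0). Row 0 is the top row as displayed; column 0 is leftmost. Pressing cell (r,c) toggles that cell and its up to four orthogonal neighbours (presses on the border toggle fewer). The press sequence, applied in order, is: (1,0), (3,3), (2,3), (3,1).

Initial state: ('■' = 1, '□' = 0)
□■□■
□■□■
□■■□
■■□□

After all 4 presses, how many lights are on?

5

[0] □■□■
□■□■
□■■□
■■□□
[1] ■■□■
■□□■
■■■□
■■□□
[2] ■■□■
■□□■
■■■■
■■■■
[3] ■■□■
■□□□
■■□□
■■■□
[4] ■■□■
■□□□
■□□□
□□□□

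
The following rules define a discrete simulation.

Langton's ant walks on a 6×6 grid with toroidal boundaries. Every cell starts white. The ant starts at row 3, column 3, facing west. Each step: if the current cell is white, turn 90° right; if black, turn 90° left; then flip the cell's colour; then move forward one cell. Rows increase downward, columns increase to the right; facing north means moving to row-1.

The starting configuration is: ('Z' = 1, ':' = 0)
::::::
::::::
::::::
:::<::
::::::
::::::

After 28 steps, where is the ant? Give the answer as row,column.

t=0: ::::::
::::::
::::::
:::<::
::::::
::::::
t=1: ::::::
::::::
:::^::
:::Z::
::::::
::::::
t=2: ::::::
::::::
:::Z>:
:::Z::
::::::
::::::
t=3: ::::::
::::::
:::ZZ:
:::Zv:
::::::
::::::
t=4: ::::::
::::::
:::ZZ:
:::<Z:
::::::
::::::
t=5: ::::::
::::::
:::ZZ:
::::Z:
:::v::
::::::
t=6: ::::::
::::::
:::ZZ:
::::Z:
::<Z::
::::::
t=7: ::::::
::::::
:::ZZ:
::^:Z:
::ZZ::
::::::
t=8: ::::::
::::::
:::ZZ:
::Z>Z:
::ZZ::
::::::
t=9: ::::::
::::::
:::ZZ:
::ZZZ:
::Zv::
::::::
t=10: ::::::
::::::
:::ZZ:
::ZZZ:
::Z:>:
::::::
t=11: ::::::
::::::
:::ZZ:
::ZZZ:
::Z:Z:
::::v:
t=12: ::::::
::::::
:::ZZ:
::ZZZ:
::Z:Z:
:::<Z:
t=13: ::::::
::::::
:::ZZ:
::ZZZ:
::Z^Z:
:::ZZ:
t=14: ::::::
::::::
:::ZZ:
::ZZZ:
::ZZ>:
:::ZZ:
t=15: ::::::
::::::
:::ZZ:
::ZZ^:
::ZZ::
:::ZZ:
t=16: ::::::
::::::
:::ZZ:
::Z<::
::ZZ::
:::ZZ:
t=17: ::::::
::::::
:::ZZ:
::Z:::
::Zv::
:::ZZ:
t=18: ::::::
::::::
:::ZZ:
::Z:::
::Z:>:
:::ZZ:
t=19: ::::::
::::::
:::ZZ:
::Z:::
::Z:Z:
:::Zv:
t=20: ::::::
::::::
:::ZZ:
::Z:::
::Z:Z:
:::Z:>
t=21: :::::v
::::::
:::ZZ:
::Z:::
::Z:Z:
:::Z:Z
t=22: ::::<Z
::::::
:::ZZ:
::Z:::
::Z:Z:
:::Z:Z
t=23: ::::ZZ
::::::
:::ZZ:
::Z:::
::Z:Z:
:::Z^Z
t=24: ::::ZZ
::::::
:::ZZ:
::Z:::
::Z:Z:
:::ZZ>
t=25: ::::ZZ
::::::
:::ZZ:
::Z:::
::Z:Z^
:::ZZ:
t=26: ::::ZZ
::::::
:::ZZ:
::Z:::
>:Z:ZZ
:::ZZ:
t=27: ::::ZZ
::::::
:::ZZ:
::Z:::
Z:Z:ZZ
v::ZZ:
t=28: ::::ZZ
::::::
:::ZZ:
::Z:::
Z:Z:ZZ
Z::ZZ<

5,5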